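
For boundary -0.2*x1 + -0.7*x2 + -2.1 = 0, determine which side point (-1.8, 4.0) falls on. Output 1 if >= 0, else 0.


Compute -0.2 * -1.8 + -0.7 * 4.0 + -2.1
= 0.36 + -2.8 + -2.1
= -4.54
Since -4.54 < 0, the point is on the negative side.

0


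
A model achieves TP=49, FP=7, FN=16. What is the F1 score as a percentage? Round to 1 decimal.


Precision = TP / (TP + FP) = 49 / 56 = 0.875
Recall = TP / (TP + FN) = 49 / 65 = 0.7538
F1 = 2 * P * R / (P + R)
= 2 * 0.875 * 0.7538 / (0.875 + 0.7538)
= 1.3192 / 1.6288
= 0.8099
As percentage: 81.0%

81.0


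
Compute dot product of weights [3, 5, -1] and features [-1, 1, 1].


Element-wise products:
3 * -1 = -3
5 * 1 = 5
-1 * 1 = -1
Sum = -3 + 5 + -1
= 1

1


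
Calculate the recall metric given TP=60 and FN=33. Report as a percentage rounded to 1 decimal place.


Recall = TP / (TP + FN) * 100
= 60 / (60 + 33)
= 60 / 93
= 0.6452
= 64.5%

64.5


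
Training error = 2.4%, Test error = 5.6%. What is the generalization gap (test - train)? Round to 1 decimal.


Generalization gap = test_error - train_error
= 5.6 - 2.4
= 3.2%
A moderate gap.

3.2


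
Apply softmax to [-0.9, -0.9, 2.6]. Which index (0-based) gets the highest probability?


Softmax is a monotonic transformation, so it preserves the argmax.
We need to find the index of the maximum logit.
Index 0: -0.9
Index 1: -0.9
Index 2: 2.6
Maximum logit = 2.6 at index 2

2


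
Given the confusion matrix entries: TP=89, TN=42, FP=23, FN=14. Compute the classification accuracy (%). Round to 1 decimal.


Accuracy = (TP + TN) / (TP + TN + FP + FN) * 100
= (89 + 42) / (89 + 42 + 23 + 14)
= 131 / 168
= 0.7798
= 78.0%

78.0


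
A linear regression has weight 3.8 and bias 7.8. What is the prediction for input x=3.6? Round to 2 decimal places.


y = 3.8 * 3.6 + (7.8)
= 13.68 + (7.8)
= 21.48

21.48


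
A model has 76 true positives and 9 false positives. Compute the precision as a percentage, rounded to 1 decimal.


Precision = TP / (TP + FP) * 100
= 76 / (76 + 9)
= 76 / 85
= 0.8941
= 89.4%

89.4


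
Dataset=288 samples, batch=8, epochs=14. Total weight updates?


Iterations per epoch = 288 / 8 = 36
Total updates = iterations_per_epoch * epochs
= 36 * 14
= 504

504


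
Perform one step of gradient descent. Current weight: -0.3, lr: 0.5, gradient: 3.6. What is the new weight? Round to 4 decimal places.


w_new = w_old - lr * gradient
= -0.3 - 0.5 * 3.6
= -0.3 - (1.8)
= -2.1000

-2.1000


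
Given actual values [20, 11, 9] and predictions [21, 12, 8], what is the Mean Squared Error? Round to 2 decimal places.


Differences: [-1, -1, 1]
Squared errors: [1, 1, 1]
Sum of squared errors = 3
MSE = 3 / 3 = 1.00

1.00


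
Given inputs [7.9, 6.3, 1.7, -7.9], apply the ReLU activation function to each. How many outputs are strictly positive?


ReLU(x) = max(0, x) for each element:
ReLU(7.9) = 7.9
ReLU(6.3) = 6.3
ReLU(1.7) = 1.7
ReLU(-7.9) = 0
Active neurons (>0): 3

3


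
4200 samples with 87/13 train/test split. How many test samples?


Train samples = 4200 * 87% = 3654
Test samples = 4200 - 3654
= 546

546


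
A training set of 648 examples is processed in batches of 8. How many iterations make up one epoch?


Iterations per epoch = dataset_size / batch_size
= 648 / 8
= 81

81


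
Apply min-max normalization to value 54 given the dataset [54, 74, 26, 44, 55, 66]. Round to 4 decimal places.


Min = 26, Max = 74
Range = 74 - 26 = 48
Scaled = (x - min) / (max - min)
= (54 - 26) / 48
= 28 / 48
= 0.5833

0.5833


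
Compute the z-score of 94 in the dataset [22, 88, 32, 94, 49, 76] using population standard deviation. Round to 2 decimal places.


Mean = (22 + 88 + 32 + 94 + 49 + 76) / 6 = 60.1667
Variance = sum((x_i - mean)^2) / n = 757.4722
Std = sqrt(757.4722) = 27.5222
Z = (x - mean) / std
= (94 - 60.1667) / 27.5222
= 33.8333 / 27.5222
= 1.23

1.23


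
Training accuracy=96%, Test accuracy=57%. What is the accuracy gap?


Gap = train_accuracy - test_accuracy
= 96 - 57
= 39%
This large gap strongly indicates overfitting.

39


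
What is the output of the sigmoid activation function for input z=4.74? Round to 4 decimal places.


sigmoid(z) = 1 / (1 + exp(-z))
exp(-(4.74)) = exp(-4.74) = 0.0087
1 + 0.0087 = 1.0087
1 / 1.0087 = 0.9913

0.9913


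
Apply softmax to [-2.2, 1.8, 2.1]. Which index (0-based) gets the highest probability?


Softmax is a monotonic transformation, so it preserves the argmax.
We need to find the index of the maximum logit.
Index 0: -2.2
Index 1: 1.8
Index 2: 2.1
Maximum logit = 2.1 at index 2

2


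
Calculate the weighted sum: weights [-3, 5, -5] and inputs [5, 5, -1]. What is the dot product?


Element-wise products:
-3 * 5 = -15
5 * 5 = 25
-5 * -1 = 5
Sum = -15 + 25 + 5
= 15

15


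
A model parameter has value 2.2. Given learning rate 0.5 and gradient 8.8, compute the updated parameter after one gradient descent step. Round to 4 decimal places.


w_new = w_old - lr * gradient
= 2.2 - 0.5 * 8.8
= 2.2 - (4.4)
= -2.2000

-2.2000


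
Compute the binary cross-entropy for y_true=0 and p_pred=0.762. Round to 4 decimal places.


For y=0: Loss = -log(1-p)
= -log(1 - 0.762)
= -log(0.238)
= -(-1.4355)
= 1.4355

1.4355


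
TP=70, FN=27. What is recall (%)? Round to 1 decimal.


Recall = TP / (TP + FN) * 100
= 70 / (70 + 27)
= 70 / 97
= 0.7216
= 72.2%

72.2


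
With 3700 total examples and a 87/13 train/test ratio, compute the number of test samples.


Train samples = 3700 * 87% = 3219
Test samples = 3700 - 3219
= 481

481


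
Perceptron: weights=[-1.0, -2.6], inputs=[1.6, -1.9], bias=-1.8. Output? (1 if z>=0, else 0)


z = w . x + b
= -1.0*1.6 + -2.6*-1.9 + -1.8
= -1.6 + 4.94 + -1.8
= 3.34 + -1.8
= 1.54
Since z = 1.54 >= 0, output = 1

1


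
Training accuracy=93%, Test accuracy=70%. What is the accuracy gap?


Gap = train_accuracy - test_accuracy
= 93 - 70
= 23%
This large gap strongly indicates overfitting.

23


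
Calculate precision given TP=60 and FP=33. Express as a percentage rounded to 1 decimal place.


Precision = TP / (TP + FP) * 100
= 60 / (60 + 33)
= 60 / 93
= 0.6452
= 64.5%

64.5


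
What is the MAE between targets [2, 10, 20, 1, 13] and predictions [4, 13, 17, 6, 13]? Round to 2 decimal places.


Absolute errors: [2, 3, 3, 5, 0]
Sum of absolute errors = 13
MAE = 13 / 5 = 2.60

2.60


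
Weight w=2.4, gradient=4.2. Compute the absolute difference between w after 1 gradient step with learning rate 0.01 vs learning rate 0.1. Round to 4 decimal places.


With lr=0.01: w_new = 2.4 - 0.01 * 4.2 = 2.358
With lr=0.1: w_new = 2.4 - 0.1 * 4.2 = 1.98
Absolute difference = |2.358 - 1.98|
= 0.3780

0.3780


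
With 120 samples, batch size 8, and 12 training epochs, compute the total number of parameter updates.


Iterations per epoch = 120 / 8 = 15
Total updates = iterations_per_epoch * epochs
= 15 * 12
= 180

180


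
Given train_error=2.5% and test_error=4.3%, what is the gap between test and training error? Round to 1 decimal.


Generalization gap = test_error - train_error
= 4.3 - 2.5
= 1.8%
A small gap suggests good generalization.

1.8


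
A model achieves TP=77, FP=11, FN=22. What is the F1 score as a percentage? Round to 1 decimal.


Precision = TP / (TP + FP) = 77 / 88 = 0.875
Recall = TP / (TP + FN) = 77 / 99 = 0.7778
F1 = 2 * P * R / (P + R)
= 2 * 0.875 * 0.7778 / (0.875 + 0.7778)
= 1.3611 / 1.6528
= 0.8235
As percentage: 82.4%

82.4


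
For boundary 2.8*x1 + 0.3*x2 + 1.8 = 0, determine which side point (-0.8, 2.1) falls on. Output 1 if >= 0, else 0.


Compute 2.8 * -0.8 + 0.3 * 2.1 + 1.8
= -2.24 + 0.63 + 1.8
= 0.19
Since 0.19 >= 0, the point is on the positive side.

1


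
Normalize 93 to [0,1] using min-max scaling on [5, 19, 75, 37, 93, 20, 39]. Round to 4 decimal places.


Min = 5, Max = 93
Range = 93 - 5 = 88
Scaled = (x - min) / (max - min)
= (93 - 5) / 88
= 88 / 88
= 1.0000

1.0000


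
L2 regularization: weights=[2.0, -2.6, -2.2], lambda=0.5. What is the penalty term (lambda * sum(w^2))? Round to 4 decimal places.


Squaring each weight:
2.0^2 = 4.0
(-2.6)^2 = 6.76
(-2.2)^2 = 4.84
Sum of squares = 15.6
Penalty = 0.5 * 15.6 = 7.8000

7.8000


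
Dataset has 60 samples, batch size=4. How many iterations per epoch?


Iterations per epoch = dataset_size / batch_size
= 60 / 4
= 15

15


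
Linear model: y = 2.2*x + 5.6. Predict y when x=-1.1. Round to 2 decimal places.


y = 2.2 * -1.1 + (5.6)
= -2.42 + (5.6)
= 3.18

3.18


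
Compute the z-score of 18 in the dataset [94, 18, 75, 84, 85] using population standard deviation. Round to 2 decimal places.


Mean = (94 + 18 + 75 + 84 + 85) / 5 = 71.2
Variance = sum((x_i - mean)^2) / n = 743.76
Std = sqrt(743.76) = 27.272
Z = (x - mean) / std
= (18 - 71.2) / 27.272
= -53.2 / 27.272
= -1.95

-1.95


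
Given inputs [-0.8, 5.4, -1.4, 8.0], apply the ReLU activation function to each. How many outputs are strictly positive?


ReLU(x) = max(0, x) for each element:
ReLU(-0.8) = 0
ReLU(5.4) = 5.4
ReLU(-1.4) = 0
ReLU(8.0) = 8.0
Active neurons (>0): 2

2


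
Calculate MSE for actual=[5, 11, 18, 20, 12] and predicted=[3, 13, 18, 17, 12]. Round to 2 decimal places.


Differences: [2, -2, 0, 3, 0]
Squared errors: [4, 4, 0, 9, 0]
Sum of squared errors = 17
MSE = 17 / 5 = 3.40

3.40


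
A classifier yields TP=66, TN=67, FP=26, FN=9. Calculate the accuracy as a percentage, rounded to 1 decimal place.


Accuracy = (TP + TN) / (TP + TN + FP + FN) * 100
= (66 + 67) / (66 + 67 + 26 + 9)
= 133 / 168
= 0.7917
= 79.2%

79.2


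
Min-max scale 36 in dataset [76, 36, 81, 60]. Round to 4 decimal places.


Min = 36, Max = 81
Range = 81 - 36 = 45
Scaled = (x - min) / (max - min)
= (36 - 36) / 45
= 0 / 45
= 0.0000

0.0000


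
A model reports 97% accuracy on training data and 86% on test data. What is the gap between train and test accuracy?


Gap = train_accuracy - test_accuracy
= 97 - 86
= 11%
This gap suggests the model is overfitting.

11


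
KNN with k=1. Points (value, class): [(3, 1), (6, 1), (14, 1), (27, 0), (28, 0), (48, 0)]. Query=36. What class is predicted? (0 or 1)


Distances from query 36:
Point 28 (class 0): distance = 8
K=1 nearest neighbors: classes = [0]
Votes for class 1: 0 / 1
Majority vote => class 0

0


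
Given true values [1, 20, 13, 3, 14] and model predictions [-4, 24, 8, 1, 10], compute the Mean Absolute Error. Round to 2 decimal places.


Absolute errors: [5, 4, 5, 2, 4]
Sum of absolute errors = 20
MAE = 20 / 5 = 4.00

4.00


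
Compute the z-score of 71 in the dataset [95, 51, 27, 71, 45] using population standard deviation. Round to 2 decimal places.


Mean = (95 + 51 + 27 + 71 + 45) / 5 = 57.8
Variance = sum((x_i - mean)^2) / n = 543.36
Std = sqrt(543.36) = 23.3101
Z = (x - mean) / std
= (71 - 57.8) / 23.3101
= 13.2 / 23.3101
= 0.57

0.57


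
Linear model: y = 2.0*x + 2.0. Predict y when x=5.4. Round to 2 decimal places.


y = 2.0 * 5.4 + (2.0)
= 10.8 + (2.0)
= 12.80

12.80


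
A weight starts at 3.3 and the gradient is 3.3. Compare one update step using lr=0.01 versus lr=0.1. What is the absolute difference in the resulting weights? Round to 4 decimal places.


With lr=0.01: w_new = 3.3 - 0.01 * 3.3 = 3.267
With lr=0.1: w_new = 3.3 - 0.1 * 3.3 = 2.97
Absolute difference = |3.267 - 2.97|
= 0.2970

0.2970


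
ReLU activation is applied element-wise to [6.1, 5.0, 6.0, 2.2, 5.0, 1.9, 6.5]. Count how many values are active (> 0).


ReLU(x) = max(0, x) for each element:
ReLU(6.1) = 6.1
ReLU(5.0) = 5.0
ReLU(6.0) = 6.0
ReLU(2.2) = 2.2
ReLU(5.0) = 5.0
ReLU(1.9) = 1.9
ReLU(6.5) = 6.5
Active neurons (>0): 7

7


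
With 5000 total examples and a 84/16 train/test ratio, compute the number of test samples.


Train samples = 5000 * 84% = 4200
Test samples = 5000 - 4200
= 800

800


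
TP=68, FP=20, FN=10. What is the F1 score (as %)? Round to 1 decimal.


Precision = TP / (TP + FP) = 68 / 88 = 0.7727
Recall = TP / (TP + FN) = 68 / 78 = 0.8718
F1 = 2 * P * R / (P + R)
= 2 * 0.7727 * 0.8718 / (0.7727 + 0.8718)
= 1.3473 / 1.6445
= 0.8193
As percentage: 81.9%

81.9


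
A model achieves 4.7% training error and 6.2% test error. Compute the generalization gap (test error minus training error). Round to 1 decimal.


Generalization gap = test_error - train_error
= 6.2 - 4.7
= 1.5%
A small gap suggests good generalization.

1.5


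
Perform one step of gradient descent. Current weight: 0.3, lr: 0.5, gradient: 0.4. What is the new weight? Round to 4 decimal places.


w_new = w_old - lr * gradient
= 0.3 - 0.5 * 0.4
= 0.3 - (0.2)
= 0.1000

0.1000


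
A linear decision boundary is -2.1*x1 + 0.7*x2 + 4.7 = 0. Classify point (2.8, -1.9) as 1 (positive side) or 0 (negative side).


Compute -2.1 * 2.8 + 0.7 * -1.9 + 4.7
= -5.88 + -1.33 + 4.7
= -2.51
Since -2.51 < 0, the point is on the negative side.

0


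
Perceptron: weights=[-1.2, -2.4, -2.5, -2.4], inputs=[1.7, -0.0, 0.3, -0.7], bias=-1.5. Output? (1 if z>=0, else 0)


z = w . x + b
= -1.2*1.7 + -2.4*-0.0 + -2.5*0.3 + -2.4*-0.7 + -1.5
= -2.04 + 0.0 + -0.75 + 1.68 + -1.5
= -1.11 + -1.5
= -2.61
Since z = -2.61 < 0, output = 0

0


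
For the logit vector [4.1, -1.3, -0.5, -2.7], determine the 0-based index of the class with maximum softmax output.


Softmax is a monotonic transformation, so it preserves the argmax.
We need to find the index of the maximum logit.
Index 0: 4.1
Index 1: -1.3
Index 2: -0.5
Index 3: -2.7
Maximum logit = 4.1 at index 0

0


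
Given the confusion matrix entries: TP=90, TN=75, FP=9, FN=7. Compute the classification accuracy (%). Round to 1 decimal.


Accuracy = (TP + TN) / (TP + TN + FP + FN) * 100
= (90 + 75) / (90 + 75 + 9 + 7)
= 165 / 181
= 0.9116
= 91.2%

91.2


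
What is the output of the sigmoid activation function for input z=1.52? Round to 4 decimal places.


sigmoid(z) = 1 / (1 + exp(-z))
exp(-(1.52)) = exp(-1.52) = 0.2187
1 + 0.2187 = 1.2187
1 / 1.2187 = 0.8205

0.8205


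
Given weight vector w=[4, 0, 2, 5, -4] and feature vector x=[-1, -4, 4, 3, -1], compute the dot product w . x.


Element-wise products:
4 * -1 = -4
0 * -4 = 0
2 * 4 = 8
5 * 3 = 15
-4 * -1 = 4
Sum = -4 + 0 + 8 + 15 + 4
= 23

23


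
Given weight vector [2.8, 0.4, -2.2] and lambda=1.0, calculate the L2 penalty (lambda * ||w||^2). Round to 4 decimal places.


Squaring each weight:
2.8^2 = 7.84
0.4^2 = 0.16
(-2.2)^2 = 4.84
Sum of squares = 12.84
Penalty = 1.0 * 12.84 = 12.8400

12.8400


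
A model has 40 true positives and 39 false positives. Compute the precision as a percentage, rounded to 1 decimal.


Precision = TP / (TP + FP) * 100
= 40 / (40 + 39)
= 40 / 79
= 0.5063
= 50.6%

50.6


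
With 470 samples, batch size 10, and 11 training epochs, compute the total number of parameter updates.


Iterations per epoch = 470 / 10 = 47
Total updates = iterations_per_epoch * epochs
= 47 * 11
= 517

517


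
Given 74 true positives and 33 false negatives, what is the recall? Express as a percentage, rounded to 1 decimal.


Recall = TP / (TP + FN) * 100
= 74 / (74 + 33)
= 74 / 107
= 0.6916
= 69.2%

69.2


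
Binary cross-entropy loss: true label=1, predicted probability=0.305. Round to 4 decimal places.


For y=1: Loss = -log(p)
= -log(0.305)
= -(-1.1874)
= 1.1874

1.1874


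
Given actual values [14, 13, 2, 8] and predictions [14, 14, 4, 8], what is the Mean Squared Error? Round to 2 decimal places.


Differences: [0, -1, -2, 0]
Squared errors: [0, 1, 4, 0]
Sum of squared errors = 5
MSE = 5 / 4 = 1.25

1.25


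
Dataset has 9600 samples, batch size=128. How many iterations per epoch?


Iterations per epoch = dataset_size / batch_size
= 9600 / 128
= 75

75


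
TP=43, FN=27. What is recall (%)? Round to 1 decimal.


Recall = TP / (TP + FN) * 100
= 43 / (43 + 27)
= 43 / 70
= 0.6143
= 61.4%

61.4


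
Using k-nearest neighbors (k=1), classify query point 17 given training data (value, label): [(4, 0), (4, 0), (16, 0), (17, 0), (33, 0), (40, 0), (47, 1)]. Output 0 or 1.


Distances from query 17:
Point 17 (class 0): distance = 0
K=1 nearest neighbors: classes = [0]
Votes for class 1: 0 / 1
Majority vote => class 0

0


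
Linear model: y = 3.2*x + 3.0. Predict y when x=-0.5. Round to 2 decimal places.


y = 3.2 * -0.5 + (3.0)
= -1.6 + (3.0)
= 1.40

1.40


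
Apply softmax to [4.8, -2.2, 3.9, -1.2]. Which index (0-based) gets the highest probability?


Softmax is a monotonic transformation, so it preserves the argmax.
We need to find the index of the maximum logit.
Index 0: 4.8
Index 1: -2.2
Index 2: 3.9
Index 3: -1.2
Maximum logit = 4.8 at index 0

0


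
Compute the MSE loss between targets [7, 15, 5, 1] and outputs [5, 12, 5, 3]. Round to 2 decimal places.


Differences: [2, 3, 0, -2]
Squared errors: [4, 9, 0, 4]
Sum of squared errors = 17
MSE = 17 / 4 = 4.25

4.25


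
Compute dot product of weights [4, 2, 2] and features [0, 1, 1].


Element-wise products:
4 * 0 = 0
2 * 1 = 2
2 * 1 = 2
Sum = 0 + 2 + 2
= 4

4


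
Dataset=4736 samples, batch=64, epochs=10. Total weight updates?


Iterations per epoch = 4736 / 64 = 74
Total updates = iterations_per_epoch * epochs
= 74 * 10
= 740

740


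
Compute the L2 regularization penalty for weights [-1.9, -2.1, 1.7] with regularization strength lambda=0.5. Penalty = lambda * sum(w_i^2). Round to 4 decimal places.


Squaring each weight:
(-1.9)^2 = 3.61
(-2.1)^2 = 4.41
1.7^2 = 2.89
Sum of squares = 10.91
Penalty = 0.5 * 10.91 = 5.4550

5.4550


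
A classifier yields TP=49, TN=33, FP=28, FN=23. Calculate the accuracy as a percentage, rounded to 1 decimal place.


Accuracy = (TP + TN) / (TP + TN + FP + FN) * 100
= (49 + 33) / (49 + 33 + 28 + 23)
= 82 / 133
= 0.6165
= 61.7%

61.7


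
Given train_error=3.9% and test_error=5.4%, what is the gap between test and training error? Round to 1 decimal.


Generalization gap = test_error - train_error
= 5.4 - 3.9
= 1.5%
A small gap suggests good generalization.

1.5


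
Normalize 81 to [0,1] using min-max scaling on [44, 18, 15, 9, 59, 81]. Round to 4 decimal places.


Min = 9, Max = 81
Range = 81 - 9 = 72
Scaled = (x - min) / (max - min)
= (81 - 9) / 72
= 72 / 72
= 1.0000

1.0000


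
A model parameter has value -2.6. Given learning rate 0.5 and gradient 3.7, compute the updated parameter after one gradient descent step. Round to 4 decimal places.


w_new = w_old - lr * gradient
= -2.6 - 0.5 * 3.7
= -2.6 - (1.85)
= -4.4500

-4.4500


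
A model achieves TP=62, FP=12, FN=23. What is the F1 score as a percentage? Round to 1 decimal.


Precision = TP / (TP + FP) = 62 / 74 = 0.8378
Recall = TP / (TP + FN) = 62 / 85 = 0.7294
F1 = 2 * P * R / (P + R)
= 2 * 0.8378 * 0.7294 / (0.8378 + 0.7294)
= 1.2223 / 1.5672
= 0.7799
As percentage: 78.0%

78.0


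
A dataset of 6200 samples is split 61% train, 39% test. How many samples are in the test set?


Train samples = 6200 * 61% = 3782
Test samples = 6200 - 3782
= 2418

2418


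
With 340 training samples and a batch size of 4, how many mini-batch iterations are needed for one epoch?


Iterations per epoch = dataset_size / batch_size
= 340 / 4
= 85

85


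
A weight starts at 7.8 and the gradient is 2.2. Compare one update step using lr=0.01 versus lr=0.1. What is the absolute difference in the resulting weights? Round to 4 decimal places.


With lr=0.01: w_new = 7.8 - 0.01 * 2.2 = 7.778
With lr=0.1: w_new = 7.8 - 0.1 * 2.2 = 7.58
Absolute difference = |7.778 - 7.58|
= 0.1980

0.1980


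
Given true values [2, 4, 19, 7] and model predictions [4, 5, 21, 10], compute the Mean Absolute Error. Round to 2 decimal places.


Absolute errors: [2, 1, 2, 3]
Sum of absolute errors = 8
MAE = 8 / 4 = 2.00

2.00


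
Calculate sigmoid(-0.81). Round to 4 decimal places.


sigmoid(z) = 1 / (1 + exp(-z))
exp(-(-0.81)) = exp(0.81) = 2.2479
1 + 2.2479 = 3.2479
1 / 3.2479 = 0.3079

0.3079


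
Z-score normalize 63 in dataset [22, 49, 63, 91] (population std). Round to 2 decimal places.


Mean = (22 + 49 + 63 + 91) / 4 = 56.25
Variance = sum((x_i - mean)^2) / n = 619.6875
Std = sqrt(619.6875) = 24.8935
Z = (x - mean) / std
= (63 - 56.25) / 24.8935
= 6.75 / 24.8935
= 0.27

0.27


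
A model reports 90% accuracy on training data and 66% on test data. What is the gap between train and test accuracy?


Gap = train_accuracy - test_accuracy
= 90 - 66
= 24%
This large gap strongly indicates overfitting.

24


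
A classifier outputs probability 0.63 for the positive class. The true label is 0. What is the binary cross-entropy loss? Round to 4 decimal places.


For y=0: Loss = -log(1-p)
= -log(1 - 0.63)
= -log(0.37)
= -(-0.9943)
= 0.9943

0.9943


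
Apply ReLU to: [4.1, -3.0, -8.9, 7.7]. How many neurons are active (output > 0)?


ReLU(x) = max(0, x) for each element:
ReLU(4.1) = 4.1
ReLU(-3.0) = 0
ReLU(-8.9) = 0
ReLU(7.7) = 7.7
Active neurons (>0): 2

2


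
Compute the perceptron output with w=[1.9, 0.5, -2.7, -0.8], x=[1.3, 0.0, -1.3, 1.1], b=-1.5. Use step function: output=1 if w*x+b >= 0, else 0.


z = w . x + b
= 1.9*1.3 + 0.5*0.0 + -2.7*-1.3 + -0.8*1.1 + -1.5
= 2.47 + 0.0 + 3.51 + -0.88 + -1.5
= 5.1 + -1.5
= 3.6
Since z = 3.6 >= 0, output = 1

1


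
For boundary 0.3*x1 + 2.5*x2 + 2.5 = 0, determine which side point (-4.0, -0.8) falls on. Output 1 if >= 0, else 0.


Compute 0.3 * -4.0 + 2.5 * -0.8 + 2.5
= -1.2 + -2.0 + 2.5
= -0.7
Since -0.7 < 0, the point is on the negative side.

0


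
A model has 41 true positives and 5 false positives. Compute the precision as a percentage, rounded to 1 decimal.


Precision = TP / (TP + FP) * 100
= 41 / (41 + 5)
= 41 / 46
= 0.8913
= 89.1%

89.1


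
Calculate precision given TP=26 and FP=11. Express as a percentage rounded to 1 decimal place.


Precision = TP / (TP + FP) * 100
= 26 / (26 + 11)
= 26 / 37
= 0.7027
= 70.3%

70.3


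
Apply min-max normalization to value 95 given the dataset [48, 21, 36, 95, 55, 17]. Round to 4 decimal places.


Min = 17, Max = 95
Range = 95 - 17 = 78
Scaled = (x - min) / (max - min)
= (95 - 17) / 78
= 78 / 78
= 1.0000

1.0000


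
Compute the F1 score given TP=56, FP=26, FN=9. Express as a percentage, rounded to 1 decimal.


Precision = TP / (TP + FP) = 56 / 82 = 0.6829
Recall = TP / (TP + FN) = 56 / 65 = 0.8615
F1 = 2 * P * R / (P + R)
= 2 * 0.6829 * 0.8615 / (0.6829 + 0.8615)
= 1.1767 / 1.5445
= 0.7619
As percentage: 76.2%

76.2


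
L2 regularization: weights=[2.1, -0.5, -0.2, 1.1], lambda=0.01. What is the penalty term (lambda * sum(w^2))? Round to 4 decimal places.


Squaring each weight:
2.1^2 = 4.41
(-0.5)^2 = 0.25
(-0.2)^2 = 0.04
1.1^2 = 1.21
Sum of squares = 5.91
Penalty = 0.01 * 5.91 = 0.0591

0.0591


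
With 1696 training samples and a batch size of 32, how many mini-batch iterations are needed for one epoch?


Iterations per epoch = dataset_size / batch_size
= 1696 / 32
= 53

53


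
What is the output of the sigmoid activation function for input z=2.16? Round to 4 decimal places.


sigmoid(z) = 1 / (1 + exp(-z))
exp(-(2.16)) = exp(-2.16) = 0.1153
1 + 0.1153 = 1.1153
1 / 1.1153 = 0.8966

0.8966


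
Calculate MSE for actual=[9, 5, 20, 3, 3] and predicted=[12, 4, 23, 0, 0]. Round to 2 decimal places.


Differences: [-3, 1, -3, 3, 3]
Squared errors: [9, 1, 9, 9, 9]
Sum of squared errors = 37
MSE = 37 / 5 = 7.40

7.40


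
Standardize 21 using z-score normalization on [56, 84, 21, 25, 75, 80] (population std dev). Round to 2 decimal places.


Mean = (56 + 84 + 21 + 25 + 75 + 80) / 6 = 56.8333
Variance = sum((x_i - mean)^2) / n = 650.4722
Std = sqrt(650.4722) = 25.5044
Z = (x - mean) / std
= (21 - 56.8333) / 25.5044
= -35.8333 / 25.5044
= -1.40

-1.40


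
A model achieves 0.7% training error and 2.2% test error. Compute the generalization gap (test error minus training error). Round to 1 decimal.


Generalization gap = test_error - train_error
= 2.2 - 0.7
= 1.5%
A small gap suggests good generalization.

1.5


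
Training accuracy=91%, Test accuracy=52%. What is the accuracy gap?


Gap = train_accuracy - test_accuracy
= 91 - 52
= 39%
This large gap strongly indicates overfitting.

39


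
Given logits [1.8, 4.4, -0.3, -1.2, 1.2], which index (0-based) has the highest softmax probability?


Softmax is a monotonic transformation, so it preserves the argmax.
We need to find the index of the maximum logit.
Index 0: 1.8
Index 1: 4.4
Index 2: -0.3
Index 3: -1.2
Index 4: 1.2
Maximum logit = 4.4 at index 1

1


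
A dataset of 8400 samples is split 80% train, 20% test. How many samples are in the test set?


Train samples = 8400 * 80% = 6720
Test samples = 8400 - 6720
= 1680

1680


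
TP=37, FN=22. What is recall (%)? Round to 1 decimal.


Recall = TP / (TP + FN) * 100
= 37 / (37 + 22)
= 37 / 59
= 0.6271
= 62.7%

62.7


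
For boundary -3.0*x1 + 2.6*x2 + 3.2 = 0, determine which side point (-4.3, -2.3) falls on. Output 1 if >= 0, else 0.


Compute -3.0 * -4.3 + 2.6 * -2.3 + 3.2
= 12.9 + -5.98 + 3.2
= 10.12
Since 10.12 >= 0, the point is on the positive side.

1


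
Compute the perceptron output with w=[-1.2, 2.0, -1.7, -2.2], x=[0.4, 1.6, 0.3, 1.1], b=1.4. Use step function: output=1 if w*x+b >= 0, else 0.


z = w . x + b
= -1.2*0.4 + 2.0*1.6 + -1.7*0.3 + -2.2*1.1 + 1.4
= -0.48 + 3.2 + -0.51 + -2.42 + 1.4
= -0.21 + 1.4
= 1.19
Since z = 1.19 >= 0, output = 1

1


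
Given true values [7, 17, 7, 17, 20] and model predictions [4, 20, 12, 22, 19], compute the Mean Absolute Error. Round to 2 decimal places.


Absolute errors: [3, 3, 5, 5, 1]
Sum of absolute errors = 17
MAE = 17 / 5 = 3.40

3.40


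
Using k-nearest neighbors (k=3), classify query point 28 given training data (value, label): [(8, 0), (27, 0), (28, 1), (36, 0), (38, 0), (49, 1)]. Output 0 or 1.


Distances from query 28:
Point 28 (class 1): distance = 0
Point 27 (class 0): distance = 1
Point 36 (class 0): distance = 8
K=3 nearest neighbors: classes = [1, 0, 0]
Votes for class 1: 1 / 3
Majority vote => class 0

0


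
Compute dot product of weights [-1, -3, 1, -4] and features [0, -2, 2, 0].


Element-wise products:
-1 * 0 = 0
-3 * -2 = 6
1 * 2 = 2
-4 * 0 = 0
Sum = 0 + 6 + 2 + 0
= 8

8


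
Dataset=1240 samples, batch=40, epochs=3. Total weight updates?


Iterations per epoch = 1240 / 40 = 31
Total updates = iterations_per_epoch * epochs
= 31 * 3
= 93

93


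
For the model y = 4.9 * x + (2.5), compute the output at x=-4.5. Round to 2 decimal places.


y = 4.9 * -4.5 + (2.5)
= -22.05 + (2.5)
= -19.55

-19.55


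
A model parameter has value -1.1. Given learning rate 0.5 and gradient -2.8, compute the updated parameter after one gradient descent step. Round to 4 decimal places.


w_new = w_old - lr * gradient
= -1.1 - 0.5 * -2.8
= -1.1 - (-1.4)
= 0.3000

0.3000


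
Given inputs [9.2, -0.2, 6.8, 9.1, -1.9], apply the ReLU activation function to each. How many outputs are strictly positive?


ReLU(x) = max(0, x) for each element:
ReLU(9.2) = 9.2
ReLU(-0.2) = 0
ReLU(6.8) = 6.8
ReLU(9.1) = 9.1
ReLU(-1.9) = 0
Active neurons (>0): 3

3


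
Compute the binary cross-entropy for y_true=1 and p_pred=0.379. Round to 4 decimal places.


For y=1: Loss = -log(p)
= -log(0.379)
= -(-0.9702)
= 0.9702

0.9702


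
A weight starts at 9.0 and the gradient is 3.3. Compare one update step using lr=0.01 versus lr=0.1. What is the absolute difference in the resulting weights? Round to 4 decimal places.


With lr=0.01: w_new = 9.0 - 0.01 * 3.3 = 8.967
With lr=0.1: w_new = 9.0 - 0.1 * 3.3 = 8.67
Absolute difference = |8.967 - 8.67|
= 0.2970

0.2970


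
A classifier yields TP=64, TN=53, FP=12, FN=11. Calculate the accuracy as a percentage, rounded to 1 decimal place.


Accuracy = (TP + TN) / (TP + TN + FP + FN) * 100
= (64 + 53) / (64 + 53 + 12 + 11)
= 117 / 140
= 0.8357
= 83.6%

83.6


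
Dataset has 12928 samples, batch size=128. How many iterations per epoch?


Iterations per epoch = dataset_size / batch_size
= 12928 / 128
= 101

101


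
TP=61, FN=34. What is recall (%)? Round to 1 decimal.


Recall = TP / (TP + FN) * 100
= 61 / (61 + 34)
= 61 / 95
= 0.6421
= 64.2%

64.2


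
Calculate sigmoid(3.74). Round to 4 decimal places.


sigmoid(z) = 1 / (1 + exp(-z))
exp(-(3.74)) = exp(-3.74) = 0.0238
1 + 0.0238 = 1.0238
1 / 1.0238 = 0.9768

0.9768


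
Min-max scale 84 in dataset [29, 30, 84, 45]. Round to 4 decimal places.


Min = 29, Max = 84
Range = 84 - 29 = 55
Scaled = (x - min) / (max - min)
= (84 - 29) / 55
= 55 / 55
= 1.0000

1.0000


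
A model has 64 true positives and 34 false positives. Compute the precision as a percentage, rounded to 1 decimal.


Precision = TP / (TP + FP) * 100
= 64 / (64 + 34)
= 64 / 98
= 0.6531
= 65.3%

65.3


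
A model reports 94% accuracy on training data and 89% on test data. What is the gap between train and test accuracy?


Gap = train_accuracy - test_accuracy
= 94 - 89
= 5%
This moderate gap may indicate mild overfitting.

5


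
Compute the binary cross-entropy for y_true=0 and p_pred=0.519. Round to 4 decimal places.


For y=0: Loss = -log(1-p)
= -log(1 - 0.519)
= -log(0.481)
= -(-0.7319)
= 0.7319

0.7319


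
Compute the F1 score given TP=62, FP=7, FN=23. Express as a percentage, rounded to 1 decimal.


Precision = TP / (TP + FP) = 62 / 69 = 0.8986
Recall = TP / (TP + FN) = 62 / 85 = 0.7294
F1 = 2 * P * R / (P + R)
= 2 * 0.8986 * 0.7294 / (0.8986 + 0.7294)
= 1.3108 / 1.628
= 0.8052
As percentage: 80.5%

80.5


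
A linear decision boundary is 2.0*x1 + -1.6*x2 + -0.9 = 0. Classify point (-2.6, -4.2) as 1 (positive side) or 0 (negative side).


Compute 2.0 * -2.6 + -1.6 * -4.2 + -0.9
= -5.2 + 6.72 + -0.9
= 0.62
Since 0.62 >= 0, the point is on the positive side.

1


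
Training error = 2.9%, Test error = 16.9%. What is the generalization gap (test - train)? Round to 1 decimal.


Generalization gap = test_error - train_error
= 16.9 - 2.9
= 14.0%
A large gap suggests overfitting.

14.0


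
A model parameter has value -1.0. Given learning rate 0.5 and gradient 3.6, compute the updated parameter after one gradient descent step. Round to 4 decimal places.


w_new = w_old - lr * gradient
= -1.0 - 0.5 * 3.6
= -1.0 - (1.8)
= -2.8000

-2.8000


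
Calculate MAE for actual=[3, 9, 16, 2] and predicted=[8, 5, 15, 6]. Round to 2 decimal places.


Absolute errors: [5, 4, 1, 4]
Sum of absolute errors = 14
MAE = 14 / 4 = 3.50

3.50


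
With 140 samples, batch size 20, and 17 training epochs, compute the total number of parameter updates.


Iterations per epoch = 140 / 20 = 7
Total updates = iterations_per_epoch * epochs
= 7 * 17
= 119

119


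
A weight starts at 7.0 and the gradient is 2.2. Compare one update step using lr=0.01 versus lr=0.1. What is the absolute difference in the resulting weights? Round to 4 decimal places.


With lr=0.01: w_new = 7.0 - 0.01 * 2.2 = 6.978
With lr=0.1: w_new = 7.0 - 0.1 * 2.2 = 6.78
Absolute difference = |6.978 - 6.78|
= 0.1980

0.1980


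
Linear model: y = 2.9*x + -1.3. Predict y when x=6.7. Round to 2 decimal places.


y = 2.9 * 6.7 + (-1.3)
= 19.43 + (-1.3)
= 18.13

18.13


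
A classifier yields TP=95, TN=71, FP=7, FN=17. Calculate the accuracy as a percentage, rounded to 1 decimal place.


Accuracy = (TP + TN) / (TP + TN + FP + FN) * 100
= (95 + 71) / (95 + 71 + 7 + 17)
= 166 / 190
= 0.8737
= 87.4%

87.4


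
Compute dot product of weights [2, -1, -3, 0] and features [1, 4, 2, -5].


Element-wise products:
2 * 1 = 2
-1 * 4 = -4
-3 * 2 = -6
0 * -5 = 0
Sum = 2 + -4 + -6 + 0
= -8

-8


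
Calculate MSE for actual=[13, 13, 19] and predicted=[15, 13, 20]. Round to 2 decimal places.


Differences: [-2, 0, -1]
Squared errors: [4, 0, 1]
Sum of squared errors = 5
MSE = 5 / 3 = 1.67

1.67


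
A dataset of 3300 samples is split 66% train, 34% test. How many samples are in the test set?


Train samples = 3300 * 66% = 2178
Test samples = 3300 - 2178
= 1122

1122


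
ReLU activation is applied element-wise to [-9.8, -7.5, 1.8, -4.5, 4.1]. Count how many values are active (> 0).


ReLU(x) = max(0, x) for each element:
ReLU(-9.8) = 0
ReLU(-7.5) = 0
ReLU(1.8) = 1.8
ReLU(-4.5) = 0
ReLU(4.1) = 4.1
Active neurons (>0): 2

2


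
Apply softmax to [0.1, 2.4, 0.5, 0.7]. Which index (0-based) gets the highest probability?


Softmax is a monotonic transformation, so it preserves the argmax.
We need to find the index of the maximum logit.
Index 0: 0.1
Index 1: 2.4
Index 2: 0.5
Index 3: 0.7
Maximum logit = 2.4 at index 1

1


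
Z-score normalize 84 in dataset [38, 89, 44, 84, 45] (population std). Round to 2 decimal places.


Mean = (38 + 89 + 44 + 84 + 45) / 5 = 60.0
Variance = sum((x_i - mean)^2) / n = 476.4
Std = sqrt(476.4) = 21.8266
Z = (x - mean) / std
= (84 - 60.0) / 21.8266
= 24.0 / 21.8266
= 1.10

1.10


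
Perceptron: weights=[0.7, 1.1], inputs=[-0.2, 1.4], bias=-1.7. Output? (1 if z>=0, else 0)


z = w . x + b
= 0.7*-0.2 + 1.1*1.4 + -1.7
= -0.14 + 1.54 + -1.7
= 1.4 + -1.7
= -0.3
Since z = -0.3 < 0, output = 0

0


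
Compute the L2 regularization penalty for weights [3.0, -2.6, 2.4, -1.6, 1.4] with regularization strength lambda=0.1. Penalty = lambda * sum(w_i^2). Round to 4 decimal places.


Squaring each weight:
3.0^2 = 9.0
(-2.6)^2 = 6.76
2.4^2 = 5.76
(-1.6)^2 = 2.56
1.4^2 = 1.96
Sum of squares = 26.04
Penalty = 0.1 * 26.04 = 2.6040

2.6040


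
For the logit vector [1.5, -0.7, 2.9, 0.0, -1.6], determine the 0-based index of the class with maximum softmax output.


Softmax is a monotonic transformation, so it preserves the argmax.
We need to find the index of the maximum logit.
Index 0: 1.5
Index 1: -0.7
Index 2: 2.9
Index 3: 0.0
Index 4: -1.6
Maximum logit = 2.9 at index 2

2


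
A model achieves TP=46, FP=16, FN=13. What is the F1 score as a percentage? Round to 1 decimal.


Precision = TP / (TP + FP) = 46 / 62 = 0.7419
Recall = TP / (TP + FN) = 46 / 59 = 0.7797
F1 = 2 * P * R / (P + R)
= 2 * 0.7419 * 0.7797 / (0.7419 + 0.7797)
= 1.1569 / 1.5216
= 0.7603
As percentage: 76.0%

76.0


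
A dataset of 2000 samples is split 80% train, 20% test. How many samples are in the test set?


Train samples = 2000 * 80% = 1600
Test samples = 2000 - 1600
= 400

400


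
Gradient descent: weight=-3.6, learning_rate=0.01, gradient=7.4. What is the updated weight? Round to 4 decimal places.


w_new = w_old - lr * gradient
= -3.6 - 0.01 * 7.4
= -3.6 - (0.074)
= -3.6740

-3.6740


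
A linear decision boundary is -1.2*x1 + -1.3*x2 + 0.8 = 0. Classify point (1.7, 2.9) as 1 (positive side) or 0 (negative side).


Compute -1.2 * 1.7 + -1.3 * 2.9 + 0.8
= -2.04 + -3.77 + 0.8
= -5.01
Since -5.01 < 0, the point is on the negative side.

0


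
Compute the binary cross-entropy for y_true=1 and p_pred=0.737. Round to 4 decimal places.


For y=1: Loss = -log(p)
= -log(0.737)
= -(-0.3052)
= 0.3052

0.3052


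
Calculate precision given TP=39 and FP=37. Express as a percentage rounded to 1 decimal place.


Precision = TP / (TP + FP) * 100
= 39 / (39 + 37)
= 39 / 76
= 0.5132
= 51.3%

51.3


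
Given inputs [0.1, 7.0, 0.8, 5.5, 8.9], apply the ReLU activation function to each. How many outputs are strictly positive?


ReLU(x) = max(0, x) for each element:
ReLU(0.1) = 0.1
ReLU(7.0) = 7.0
ReLU(0.8) = 0.8
ReLU(5.5) = 5.5
ReLU(8.9) = 8.9
Active neurons (>0): 5

5


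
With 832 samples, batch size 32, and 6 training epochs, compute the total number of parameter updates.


Iterations per epoch = 832 / 32 = 26
Total updates = iterations_per_epoch * epochs
= 26 * 6
= 156

156


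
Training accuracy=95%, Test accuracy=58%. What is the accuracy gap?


Gap = train_accuracy - test_accuracy
= 95 - 58
= 37%
This large gap strongly indicates overfitting.

37


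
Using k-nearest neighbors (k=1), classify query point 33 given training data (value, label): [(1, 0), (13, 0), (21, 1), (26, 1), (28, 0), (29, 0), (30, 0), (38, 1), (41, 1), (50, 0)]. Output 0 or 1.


Distances from query 33:
Point 30 (class 0): distance = 3
K=1 nearest neighbors: classes = [0]
Votes for class 1: 0 / 1
Majority vote => class 0

0


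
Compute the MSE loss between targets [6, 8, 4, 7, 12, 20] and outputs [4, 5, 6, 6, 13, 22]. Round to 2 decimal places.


Differences: [2, 3, -2, 1, -1, -2]
Squared errors: [4, 9, 4, 1, 1, 4]
Sum of squared errors = 23
MSE = 23 / 6 = 3.83

3.83


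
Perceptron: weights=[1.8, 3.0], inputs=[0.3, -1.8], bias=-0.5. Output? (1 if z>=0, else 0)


z = w . x + b
= 1.8*0.3 + 3.0*-1.8 + -0.5
= 0.54 + -5.4 + -0.5
= -4.86 + -0.5
= -5.36
Since z = -5.36 < 0, output = 0

0


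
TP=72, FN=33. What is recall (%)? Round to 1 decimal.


Recall = TP / (TP + FN) * 100
= 72 / (72 + 33)
= 72 / 105
= 0.6857
= 68.6%

68.6


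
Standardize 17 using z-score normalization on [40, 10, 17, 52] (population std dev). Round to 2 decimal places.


Mean = (40 + 10 + 17 + 52) / 4 = 29.75
Variance = sum((x_i - mean)^2) / n = 288.1875
Std = sqrt(288.1875) = 16.9761
Z = (x - mean) / std
= (17 - 29.75) / 16.9761
= -12.75 / 16.9761
= -0.75

-0.75


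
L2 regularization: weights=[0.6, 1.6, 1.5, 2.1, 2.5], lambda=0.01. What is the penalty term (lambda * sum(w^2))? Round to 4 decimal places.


Squaring each weight:
0.6^2 = 0.36
1.6^2 = 2.56
1.5^2 = 2.25
2.1^2 = 4.41
2.5^2 = 6.25
Sum of squares = 15.83
Penalty = 0.01 * 15.83 = 0.1583

0.1583


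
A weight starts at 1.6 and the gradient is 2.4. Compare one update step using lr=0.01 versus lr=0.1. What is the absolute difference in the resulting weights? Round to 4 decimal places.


With lr=0.01: w_new = 1.6 - 0.01 * 2.4 = 1.576
With lr=0.1: w_new = 1.6 - 0.1 * 2.4 = 1.36
Absolute difference = |1.576 - 1.36|
= 0.2160

0.2160


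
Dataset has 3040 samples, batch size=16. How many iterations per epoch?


Iterations per epoch = dataset_size / batch_size
= 3040 / 16
= 190

190


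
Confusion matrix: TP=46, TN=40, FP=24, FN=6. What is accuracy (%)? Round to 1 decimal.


Accuracy = (TP + TN) / (TP + TN + FP + FN) * 100
= (46 + 40) / (46 + 40 + 24 + 6)
= 86 / 116
= 0.7414
= 74.1%

74.1


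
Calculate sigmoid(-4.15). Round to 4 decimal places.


sigmoid(z) = 1 / (1 + exp(-z))
exp(-(-4.15)) = exp(4.15) = 63.434
1 + 63.434 = 64.434
1 / 64.434 = 0.0155

0.0155


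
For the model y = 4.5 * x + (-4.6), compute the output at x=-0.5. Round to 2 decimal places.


y = 4.5 * -0.5 + (-4.6)
= -2.25 + (-4.6)
= -6.85

-6.85


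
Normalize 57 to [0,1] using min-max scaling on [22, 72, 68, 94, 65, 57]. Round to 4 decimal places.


Min = 22, Max = 94
Range = 94 - 22 = 72
Scaled = (x - min) / (max - min)
= (57 - 22) / 72
= 35 / 72
= 0.4861

0.4861


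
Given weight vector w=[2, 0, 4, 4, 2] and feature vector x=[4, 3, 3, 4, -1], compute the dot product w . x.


Element-wise products:
2 * 4 = 8
0 * 3 = 0
4 * 3 = 12
4 * 4 = 16
2 * -1 = -2
Sum = 8 + 0 + 12 + 16 + -2
= 34

34


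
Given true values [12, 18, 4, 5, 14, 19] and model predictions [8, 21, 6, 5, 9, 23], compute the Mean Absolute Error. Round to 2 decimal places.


Absolute errors: [4, 3, 2, 0, 5, 4]
Sum of absolute errors = 18
MAE = 18 / 6 = 3.00

3.00


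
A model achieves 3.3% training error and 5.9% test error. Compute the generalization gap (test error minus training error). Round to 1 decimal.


Generalization gap = test_error - train_error
= 5.9 - 3.3
= 2.6%
A moderate gap.

2.6


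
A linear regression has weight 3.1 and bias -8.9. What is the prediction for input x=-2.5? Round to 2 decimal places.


y = 3.1 * -2.5 + (-8.9)
= -7.75 + (-8.9)
= -16.65

-16.65


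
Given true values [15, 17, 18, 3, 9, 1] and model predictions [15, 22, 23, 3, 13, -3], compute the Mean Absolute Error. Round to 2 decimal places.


Absolute errors: [0, 5, 5, 0, 4, 4]
Sum of absolute errors = 18
MAE = 18 / 6 = 3.00

3.00
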